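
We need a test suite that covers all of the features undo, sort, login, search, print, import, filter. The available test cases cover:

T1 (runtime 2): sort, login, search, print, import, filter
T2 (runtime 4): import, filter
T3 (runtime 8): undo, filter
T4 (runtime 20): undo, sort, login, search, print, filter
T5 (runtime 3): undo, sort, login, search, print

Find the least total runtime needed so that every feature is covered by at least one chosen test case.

T1, T5 cover every feature at runtime 2 + 3 = 5.
Any cover uses at least 2 test cases; among all covering selections none totals below 5.

5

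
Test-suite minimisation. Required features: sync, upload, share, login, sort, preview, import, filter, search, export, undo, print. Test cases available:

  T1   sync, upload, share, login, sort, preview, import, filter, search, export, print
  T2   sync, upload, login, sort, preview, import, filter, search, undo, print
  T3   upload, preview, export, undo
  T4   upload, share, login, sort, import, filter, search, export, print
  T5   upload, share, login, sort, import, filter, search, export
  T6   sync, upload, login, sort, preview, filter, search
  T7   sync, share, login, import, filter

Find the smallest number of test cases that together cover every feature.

2

T1, T2 together cover {sync, upload, share, login, sort, preview, import, filter, search, export, undo, print} — every feature.
No single test case contains all 12 features, so 2 is optimal.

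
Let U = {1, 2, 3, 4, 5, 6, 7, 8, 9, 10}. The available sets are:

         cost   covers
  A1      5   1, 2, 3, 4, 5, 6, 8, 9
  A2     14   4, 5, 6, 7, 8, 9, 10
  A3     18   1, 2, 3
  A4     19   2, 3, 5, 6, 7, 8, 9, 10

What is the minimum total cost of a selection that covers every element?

19

A1, A2 cover every element at cost 5 + 14 = 19.
Any cover uses at least 2 sets; among all covering selections none totals below 19.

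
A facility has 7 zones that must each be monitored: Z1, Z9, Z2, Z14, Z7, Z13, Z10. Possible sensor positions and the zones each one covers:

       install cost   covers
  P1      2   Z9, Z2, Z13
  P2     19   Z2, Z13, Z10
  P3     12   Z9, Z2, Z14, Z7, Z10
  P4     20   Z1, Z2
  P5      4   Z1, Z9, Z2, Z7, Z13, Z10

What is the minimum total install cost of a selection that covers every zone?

16

P3, P5 cover every zone at install cost 12 + 4 = 16.
Any cover uses at least 2 sensor positions; among all covering selections none totals below 16.
Greedy by coverage-per-install cost would pick P1, P5, P3 for 18 — worse than the optimum 16.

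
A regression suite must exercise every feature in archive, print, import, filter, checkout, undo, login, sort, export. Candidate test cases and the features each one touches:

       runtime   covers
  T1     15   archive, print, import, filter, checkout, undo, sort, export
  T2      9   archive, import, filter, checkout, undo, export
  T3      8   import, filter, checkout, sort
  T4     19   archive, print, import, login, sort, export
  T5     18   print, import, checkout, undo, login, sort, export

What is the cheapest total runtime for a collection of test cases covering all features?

T2, T5 cover every feature at runtime 9 + 18 = 27.
Any cover uses at least 2 test cases; among all covering selections none totals below 27.

27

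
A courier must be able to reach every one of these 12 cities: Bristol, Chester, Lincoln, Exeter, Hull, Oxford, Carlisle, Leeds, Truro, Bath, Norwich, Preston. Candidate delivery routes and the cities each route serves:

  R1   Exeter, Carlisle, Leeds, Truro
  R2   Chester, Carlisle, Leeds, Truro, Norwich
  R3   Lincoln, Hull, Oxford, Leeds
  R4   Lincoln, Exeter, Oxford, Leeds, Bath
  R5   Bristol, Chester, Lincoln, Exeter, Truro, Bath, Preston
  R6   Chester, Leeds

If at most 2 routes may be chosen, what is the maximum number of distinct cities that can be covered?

10

Choosing R2, R5 covers {Bristol, Chester, Lincoln, Exeter, Carlisle, Leeds, Truro, Bath, Norwich, Preston} — 10 cities.
No choice of 2 routes does better; here Hull, Oxford are left uncovered.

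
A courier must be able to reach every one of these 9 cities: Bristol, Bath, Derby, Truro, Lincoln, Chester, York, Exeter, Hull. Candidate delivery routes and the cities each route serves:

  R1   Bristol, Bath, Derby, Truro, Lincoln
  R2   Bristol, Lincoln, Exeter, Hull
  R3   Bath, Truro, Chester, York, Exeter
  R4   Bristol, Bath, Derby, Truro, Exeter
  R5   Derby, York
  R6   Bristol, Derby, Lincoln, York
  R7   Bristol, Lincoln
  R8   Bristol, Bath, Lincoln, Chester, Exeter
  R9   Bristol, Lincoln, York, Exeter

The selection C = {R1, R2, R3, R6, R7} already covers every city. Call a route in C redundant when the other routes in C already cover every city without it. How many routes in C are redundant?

Drop R1: the rest still cover every city — redundant.
Drop R2: Hull uncovered — not redundant.
Drop R3: Chester uncovered — not redundant.
Drop R6: the rest still cover every city — redundant.
Drop R7: the rest still cover every city — redundant.
3 redundant: R1, R6, R7.

3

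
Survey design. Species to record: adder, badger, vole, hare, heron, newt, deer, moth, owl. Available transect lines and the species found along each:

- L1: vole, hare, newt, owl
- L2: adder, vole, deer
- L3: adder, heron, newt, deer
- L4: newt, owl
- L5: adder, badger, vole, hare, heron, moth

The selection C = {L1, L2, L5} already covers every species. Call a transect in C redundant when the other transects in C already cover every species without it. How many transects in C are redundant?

0

Drop L1: newt, owl uncovered — not redundant.
Drop L2: deer uncovered — not redundant.
Drop L5: badger, heron, moth uncovered — not redundant.
None of the transects in C is redundant.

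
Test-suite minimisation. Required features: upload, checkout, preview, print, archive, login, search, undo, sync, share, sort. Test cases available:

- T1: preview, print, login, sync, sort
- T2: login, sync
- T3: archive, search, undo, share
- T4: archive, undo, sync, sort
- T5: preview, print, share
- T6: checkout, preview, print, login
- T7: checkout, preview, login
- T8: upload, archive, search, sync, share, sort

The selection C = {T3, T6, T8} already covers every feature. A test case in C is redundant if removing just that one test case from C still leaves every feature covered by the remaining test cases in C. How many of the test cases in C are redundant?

Drop T3: undo uncovered — not redundant.
Drop T6: checkout, preview, print, login uncovered — not redundant.
Drop T8: upload, sync, sort uncovered — not redundant.
None of the test cases in C is redundant.

0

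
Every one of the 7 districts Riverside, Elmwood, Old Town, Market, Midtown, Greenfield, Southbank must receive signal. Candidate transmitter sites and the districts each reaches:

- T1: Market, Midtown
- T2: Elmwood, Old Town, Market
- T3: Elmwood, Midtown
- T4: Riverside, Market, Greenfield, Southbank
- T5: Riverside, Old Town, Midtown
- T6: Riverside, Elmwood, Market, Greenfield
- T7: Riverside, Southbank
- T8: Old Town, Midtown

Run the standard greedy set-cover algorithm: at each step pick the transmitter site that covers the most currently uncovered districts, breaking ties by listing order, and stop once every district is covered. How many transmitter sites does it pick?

3

Pick 1: T4 covers 4 new districts (Riverside, Market, Greenfield, Southbank).
Pick 2: T2 covers 2 new districts (Elmwood, Old Town).
Pick 3: T1 covers 1 new districts (Midtown).
Greedy uses 3 transmitter sites.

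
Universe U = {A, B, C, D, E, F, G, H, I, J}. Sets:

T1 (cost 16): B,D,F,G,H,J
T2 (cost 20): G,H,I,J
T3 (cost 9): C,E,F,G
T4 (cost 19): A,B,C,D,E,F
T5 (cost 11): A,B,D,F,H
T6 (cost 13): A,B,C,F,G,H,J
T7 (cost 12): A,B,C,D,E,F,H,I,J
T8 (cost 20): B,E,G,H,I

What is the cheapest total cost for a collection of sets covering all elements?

21

T3, T7 cover every element at cost 9 + 12 = 21.
Any cover uses at least 2 sets; among all covering selections none totals below 21.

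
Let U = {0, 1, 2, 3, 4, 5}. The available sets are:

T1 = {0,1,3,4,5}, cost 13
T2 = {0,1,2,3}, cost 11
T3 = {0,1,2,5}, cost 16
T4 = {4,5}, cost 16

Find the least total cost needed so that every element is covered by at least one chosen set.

T1, T2 cover every element at cost 13 + 11 = 24.
Any cover uses at least 2 sets; among all covering selections none totals below 24.

24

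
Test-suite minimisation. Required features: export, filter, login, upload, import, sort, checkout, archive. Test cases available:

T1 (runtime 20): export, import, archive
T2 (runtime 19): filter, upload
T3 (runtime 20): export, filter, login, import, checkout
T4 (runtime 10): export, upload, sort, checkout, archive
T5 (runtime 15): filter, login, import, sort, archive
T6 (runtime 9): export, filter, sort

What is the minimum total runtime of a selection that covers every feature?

T4, T5 cover every feature at runtime 10 + 15 = 25.
Any cover uses at least 2 test cases; among all covering selections none totals below 25.

25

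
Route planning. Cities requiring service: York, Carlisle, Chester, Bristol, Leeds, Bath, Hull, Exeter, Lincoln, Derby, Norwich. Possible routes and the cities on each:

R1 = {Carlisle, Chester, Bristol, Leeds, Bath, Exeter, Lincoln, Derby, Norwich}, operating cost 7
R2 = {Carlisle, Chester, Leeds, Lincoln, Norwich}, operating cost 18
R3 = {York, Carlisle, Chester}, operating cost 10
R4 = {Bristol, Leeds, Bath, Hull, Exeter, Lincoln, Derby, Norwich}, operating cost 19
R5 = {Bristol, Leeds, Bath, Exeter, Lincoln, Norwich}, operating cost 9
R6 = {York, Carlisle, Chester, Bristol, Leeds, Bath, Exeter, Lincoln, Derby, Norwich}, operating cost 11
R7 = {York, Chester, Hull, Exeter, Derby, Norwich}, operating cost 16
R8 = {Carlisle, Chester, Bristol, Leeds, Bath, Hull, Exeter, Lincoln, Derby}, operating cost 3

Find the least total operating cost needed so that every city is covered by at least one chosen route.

R6, R8 cover every city at operating cost 11 + 3 = 14.
Any cover uses at least 2 routes; among all covering selections none totals below 14.

14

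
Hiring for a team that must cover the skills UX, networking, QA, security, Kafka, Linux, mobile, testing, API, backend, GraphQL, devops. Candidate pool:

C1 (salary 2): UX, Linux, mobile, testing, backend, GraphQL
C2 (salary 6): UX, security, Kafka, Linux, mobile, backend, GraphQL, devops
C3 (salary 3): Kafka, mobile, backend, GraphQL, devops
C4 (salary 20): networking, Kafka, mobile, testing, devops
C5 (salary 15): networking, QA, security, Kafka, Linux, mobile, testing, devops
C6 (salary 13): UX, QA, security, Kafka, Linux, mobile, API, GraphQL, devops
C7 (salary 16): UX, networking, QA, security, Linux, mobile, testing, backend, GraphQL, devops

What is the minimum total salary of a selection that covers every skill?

29

C6, C7 cover every skill at salary 13 + 16 = 29.
Any cover uses at least 2 candidates; among all covering selections none totals below 29.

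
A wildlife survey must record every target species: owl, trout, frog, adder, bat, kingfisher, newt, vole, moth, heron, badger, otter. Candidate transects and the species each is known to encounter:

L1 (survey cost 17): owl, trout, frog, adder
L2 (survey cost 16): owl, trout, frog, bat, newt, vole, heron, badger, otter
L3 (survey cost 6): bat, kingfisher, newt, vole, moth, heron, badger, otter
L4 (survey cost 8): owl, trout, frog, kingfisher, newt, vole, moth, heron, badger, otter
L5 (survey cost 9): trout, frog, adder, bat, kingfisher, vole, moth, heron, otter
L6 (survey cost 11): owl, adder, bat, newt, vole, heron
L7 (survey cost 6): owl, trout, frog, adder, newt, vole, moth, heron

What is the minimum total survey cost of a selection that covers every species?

12

L3, L7 cover every species at survey cost 6 + 6 = 12.
Any cover uses at least 2 transects; among all covering selections none totals below 12.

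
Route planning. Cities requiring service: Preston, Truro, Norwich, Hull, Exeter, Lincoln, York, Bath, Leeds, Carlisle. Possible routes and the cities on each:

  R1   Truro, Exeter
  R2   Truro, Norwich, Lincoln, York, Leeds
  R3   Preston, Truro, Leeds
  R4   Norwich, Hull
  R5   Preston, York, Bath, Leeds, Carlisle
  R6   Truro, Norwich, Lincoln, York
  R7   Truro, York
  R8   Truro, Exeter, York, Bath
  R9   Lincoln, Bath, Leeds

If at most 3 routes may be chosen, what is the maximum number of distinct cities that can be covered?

9

Choosing R1, R2, R5 covers {Preston, Truro, Norwich, Exeter, Lincoln, York, Bath, Leeds, Carlisle} — 9 cities.
No choice of 3 routes does better; here Hull is left uncovered.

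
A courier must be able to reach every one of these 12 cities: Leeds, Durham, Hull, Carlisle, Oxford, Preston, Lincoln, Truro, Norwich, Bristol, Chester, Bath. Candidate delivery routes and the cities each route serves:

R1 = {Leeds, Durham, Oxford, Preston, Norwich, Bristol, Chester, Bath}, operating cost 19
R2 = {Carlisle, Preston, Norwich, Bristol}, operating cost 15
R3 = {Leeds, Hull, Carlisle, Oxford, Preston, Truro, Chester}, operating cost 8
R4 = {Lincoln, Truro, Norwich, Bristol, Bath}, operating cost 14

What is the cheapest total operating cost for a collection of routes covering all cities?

41

R1, R3, R4 cover every city at operating cost 19 + 8 + 14 = 41.
Any cover uses at least 3 routes; among all covering selections none totals below 41.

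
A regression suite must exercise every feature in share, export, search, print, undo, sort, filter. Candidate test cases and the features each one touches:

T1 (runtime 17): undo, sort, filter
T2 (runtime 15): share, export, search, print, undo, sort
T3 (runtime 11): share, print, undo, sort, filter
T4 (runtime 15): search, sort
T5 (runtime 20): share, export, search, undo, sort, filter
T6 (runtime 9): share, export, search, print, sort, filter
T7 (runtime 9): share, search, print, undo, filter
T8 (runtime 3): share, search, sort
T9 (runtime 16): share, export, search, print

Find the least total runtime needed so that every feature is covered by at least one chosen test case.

T6, T7 cover every feature at runtime 9 + 9 = 18.
Any cover uses at least 2 test cases; among all covering selections none totals below 18.
Greedy by coverage-per-runtime would pick T8, T6, T7 for 21 — worse than the optimum 18.

18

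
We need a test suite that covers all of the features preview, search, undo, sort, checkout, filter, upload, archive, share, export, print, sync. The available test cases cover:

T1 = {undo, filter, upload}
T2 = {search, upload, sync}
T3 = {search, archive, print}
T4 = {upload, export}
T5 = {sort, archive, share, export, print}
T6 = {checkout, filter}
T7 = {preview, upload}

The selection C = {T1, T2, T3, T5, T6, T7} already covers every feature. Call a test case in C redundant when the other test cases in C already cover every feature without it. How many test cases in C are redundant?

Drop T1: undo uncovered — not redundant.
Drop T2: sync uncovered — not redundant.
Drop T3: the rest still cover every feature — redundant.
Drop T5: sort, share, export uncovered — not redundant.
Drop T6: checkout uncovered — not redundant.
Drop T7: preview uncovered — not redundant.
1 redundant: T3.

1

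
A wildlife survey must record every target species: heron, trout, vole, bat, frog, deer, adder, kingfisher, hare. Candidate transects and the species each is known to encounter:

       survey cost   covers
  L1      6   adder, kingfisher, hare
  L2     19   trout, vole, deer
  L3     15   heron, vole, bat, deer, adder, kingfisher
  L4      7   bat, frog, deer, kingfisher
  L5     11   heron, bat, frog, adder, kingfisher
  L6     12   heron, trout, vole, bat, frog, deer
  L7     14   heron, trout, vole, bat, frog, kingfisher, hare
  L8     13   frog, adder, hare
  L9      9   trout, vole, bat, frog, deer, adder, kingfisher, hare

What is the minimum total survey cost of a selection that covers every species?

18

L1, L6 cover every species at survey cost 6 + 12 = 18.
Any cover uses at least 2 transects; among all covering selections none totals below 18.
Greedy by coverage-per-survey cost would pick L9, L5 for 20 — worse than the optimum 18.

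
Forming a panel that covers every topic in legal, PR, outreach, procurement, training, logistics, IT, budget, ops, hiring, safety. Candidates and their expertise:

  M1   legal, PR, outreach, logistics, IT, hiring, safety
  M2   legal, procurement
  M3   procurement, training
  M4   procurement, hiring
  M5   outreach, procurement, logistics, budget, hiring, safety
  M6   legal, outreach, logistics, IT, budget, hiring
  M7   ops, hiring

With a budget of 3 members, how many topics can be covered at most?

10

Choosing M1, M3, M5 covers {legal, PR, outreach, procurement, training, logistics, IT, budget, hiring, safety} — 10 topics.
No choice of 3 members does better; here ops is left uncovered.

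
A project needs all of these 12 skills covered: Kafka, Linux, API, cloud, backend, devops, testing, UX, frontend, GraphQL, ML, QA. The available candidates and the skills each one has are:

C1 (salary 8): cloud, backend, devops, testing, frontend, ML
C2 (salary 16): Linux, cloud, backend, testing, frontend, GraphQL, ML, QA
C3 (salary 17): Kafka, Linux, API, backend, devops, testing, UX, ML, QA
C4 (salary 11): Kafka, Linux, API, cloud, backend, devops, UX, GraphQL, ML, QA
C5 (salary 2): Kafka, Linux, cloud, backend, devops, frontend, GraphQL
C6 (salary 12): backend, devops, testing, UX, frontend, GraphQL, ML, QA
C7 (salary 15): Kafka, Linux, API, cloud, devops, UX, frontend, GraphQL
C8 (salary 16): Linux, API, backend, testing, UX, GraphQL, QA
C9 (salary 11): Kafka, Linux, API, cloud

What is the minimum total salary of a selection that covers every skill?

19

C1, C4 cover every skill at salary 8 + 11 = 19.
Any cover uses at least 2 candidates; among all covering selections none totals below 19.
Greedy by coverage-per-salary would pick C5, C4, C1 for 21 — worse than the optimum 19.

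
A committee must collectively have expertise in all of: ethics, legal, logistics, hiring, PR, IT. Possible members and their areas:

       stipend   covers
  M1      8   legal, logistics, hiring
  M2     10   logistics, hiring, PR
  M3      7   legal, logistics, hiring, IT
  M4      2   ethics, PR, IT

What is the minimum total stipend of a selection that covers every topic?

M3, M4 cover every topic at stipend 7 + 2 = 9.
Any cover uses at least 2 members; among all covering selections none totals below 9.

9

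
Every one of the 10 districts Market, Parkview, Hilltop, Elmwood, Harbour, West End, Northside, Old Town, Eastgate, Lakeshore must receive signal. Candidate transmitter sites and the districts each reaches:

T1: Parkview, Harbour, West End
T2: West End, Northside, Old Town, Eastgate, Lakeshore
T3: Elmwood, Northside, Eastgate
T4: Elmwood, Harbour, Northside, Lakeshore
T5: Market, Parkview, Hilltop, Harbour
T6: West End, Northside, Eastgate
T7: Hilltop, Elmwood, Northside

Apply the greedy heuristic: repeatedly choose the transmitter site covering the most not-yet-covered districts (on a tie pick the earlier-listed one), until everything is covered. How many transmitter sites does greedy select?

Pick 1: T2 covers 5 new districts (West End, Northside, Old Town, Eastgate, Lakeshore).
Pick 2: T5 covers 4 new districts (Market, Parkview, Hilltop, Harbour).
Pick 3: T3 covers 1 new districts (Elmwood).
Greedy uses 3 transmitter sites.

3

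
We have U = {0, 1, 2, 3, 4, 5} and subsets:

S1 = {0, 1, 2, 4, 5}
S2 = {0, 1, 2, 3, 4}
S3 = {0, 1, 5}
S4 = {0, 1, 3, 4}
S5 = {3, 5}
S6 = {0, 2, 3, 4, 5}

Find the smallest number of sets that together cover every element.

2

S1, S2 together cover {0, 1, 2, 3, 4, 5} — every element.
No single set contains all 6 elements, so 2 is optimal.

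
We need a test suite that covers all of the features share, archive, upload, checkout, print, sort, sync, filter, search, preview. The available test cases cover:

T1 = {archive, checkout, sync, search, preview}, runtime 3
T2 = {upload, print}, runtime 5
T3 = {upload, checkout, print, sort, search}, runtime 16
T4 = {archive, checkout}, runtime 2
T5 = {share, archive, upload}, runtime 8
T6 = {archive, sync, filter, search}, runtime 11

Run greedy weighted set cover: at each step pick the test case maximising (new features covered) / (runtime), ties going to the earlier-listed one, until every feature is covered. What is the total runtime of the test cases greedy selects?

Pick 1: T1 adds 5 new (archive, checkout, sync, search, preview) at runtime 3 (ratio 5/3).
Pick 2: T2 adds 2 new (upload, print) at runtime 5 (ratio 2/5).
Pick 3: T5 adds 1 new (share) at runtime 8 (ratio 1/8).
Pick 4: T6 adds 1 new (filter) at runtime 11 (ratio 1/11).
Pick 5: T3 adds 1 new (sort) at runtime 16 (ratio 1/16).
Greedy total runtime: 3 + 5 + 8 + 11 + 16 = 43. (The true optimum is 38, so greedy overshoots here.)

43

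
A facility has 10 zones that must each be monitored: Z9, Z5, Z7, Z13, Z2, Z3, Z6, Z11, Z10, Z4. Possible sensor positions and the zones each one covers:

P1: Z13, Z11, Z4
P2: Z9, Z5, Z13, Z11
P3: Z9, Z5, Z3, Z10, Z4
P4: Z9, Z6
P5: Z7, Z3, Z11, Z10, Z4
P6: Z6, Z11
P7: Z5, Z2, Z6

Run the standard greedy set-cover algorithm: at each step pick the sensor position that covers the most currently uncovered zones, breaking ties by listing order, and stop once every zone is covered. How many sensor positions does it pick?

Pick 1: P3 covers 5 new zones (Z9, Z5, Z3, Z10, Z4).
Pick 2: P1 covers 2 new zones (Z13, Z11).
Pick 3: P7 covers 2 new zones (Z2, Z6).
Pick 4: P5 covers 1 new zones (Z7).
Greedy uses 4 sensor positions. (The true minimum is 3.)

4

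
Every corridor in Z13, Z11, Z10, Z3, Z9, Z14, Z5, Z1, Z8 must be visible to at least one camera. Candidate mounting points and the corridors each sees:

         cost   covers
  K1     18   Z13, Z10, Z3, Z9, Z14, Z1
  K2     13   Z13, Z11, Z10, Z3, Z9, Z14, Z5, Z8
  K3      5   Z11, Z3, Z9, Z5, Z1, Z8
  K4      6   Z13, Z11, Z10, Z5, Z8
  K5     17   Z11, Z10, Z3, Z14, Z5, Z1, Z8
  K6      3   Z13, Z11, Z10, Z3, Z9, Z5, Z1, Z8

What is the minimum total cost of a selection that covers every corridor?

16

K2, K6 cover every corridor at cost 13 + 3 = 16.
Any cover uses at least 2 camera mounts; among all covering selections none totals below 16.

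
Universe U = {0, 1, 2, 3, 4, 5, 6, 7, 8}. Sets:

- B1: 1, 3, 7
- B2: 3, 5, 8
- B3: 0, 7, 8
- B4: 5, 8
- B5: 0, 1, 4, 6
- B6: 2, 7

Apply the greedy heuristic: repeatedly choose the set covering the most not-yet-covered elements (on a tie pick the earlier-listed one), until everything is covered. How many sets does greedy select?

3

Pick 1: B5 covers 4 new elements (0, 1, 4, 6).
Pick 2: B2 covers 3 new elements (3, 5, 8).
Pick 3: B6 covers 2 new elements (2, 7).
Greedy uses 3 sets.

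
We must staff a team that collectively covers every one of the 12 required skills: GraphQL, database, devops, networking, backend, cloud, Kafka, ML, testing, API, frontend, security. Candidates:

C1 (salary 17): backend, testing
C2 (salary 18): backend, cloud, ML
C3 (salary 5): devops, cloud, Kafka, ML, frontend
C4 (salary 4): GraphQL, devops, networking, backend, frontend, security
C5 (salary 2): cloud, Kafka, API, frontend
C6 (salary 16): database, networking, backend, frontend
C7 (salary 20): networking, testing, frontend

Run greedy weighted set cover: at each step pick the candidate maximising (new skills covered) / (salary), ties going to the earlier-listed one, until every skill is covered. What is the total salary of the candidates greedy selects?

Pick 1: C5 adds 4 new (cloud, Kafka, API, frontend) at salary 2 (ratio 4/2).
Pick 2: C4 adds 5 new (GraphQL, devops, networking, backend, security) at salary 4 (ratio 5/4).
Pick 3: C3 adds 1 new (ML) at salary 5 (ratio 1/5).
Pick 4: C6 adds 1 new (database) at salary 16 (ratio 1/16).
Pick 5: C1 adds 1 new (testing) at salary 17 (ratio 1/17).
Greedy total salary: 2 + 4 + 5 + 16 + 17 = 44.

44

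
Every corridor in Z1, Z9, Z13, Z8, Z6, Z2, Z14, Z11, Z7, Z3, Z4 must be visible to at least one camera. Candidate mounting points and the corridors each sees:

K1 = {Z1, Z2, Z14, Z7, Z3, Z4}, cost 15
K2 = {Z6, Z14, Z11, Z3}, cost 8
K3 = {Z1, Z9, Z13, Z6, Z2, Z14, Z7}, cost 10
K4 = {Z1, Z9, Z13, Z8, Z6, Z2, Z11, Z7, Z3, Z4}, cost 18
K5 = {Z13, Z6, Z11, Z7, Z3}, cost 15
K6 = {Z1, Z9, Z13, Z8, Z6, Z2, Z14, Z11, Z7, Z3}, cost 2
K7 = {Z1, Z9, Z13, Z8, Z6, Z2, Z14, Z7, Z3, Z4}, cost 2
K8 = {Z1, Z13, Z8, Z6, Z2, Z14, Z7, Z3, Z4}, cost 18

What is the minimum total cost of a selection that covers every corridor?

K6, K7 cover every corridor at cost 2 + 2 = 4.
Any cover uses at least 2 camera mounts; among all covering selections none totals below 4.

4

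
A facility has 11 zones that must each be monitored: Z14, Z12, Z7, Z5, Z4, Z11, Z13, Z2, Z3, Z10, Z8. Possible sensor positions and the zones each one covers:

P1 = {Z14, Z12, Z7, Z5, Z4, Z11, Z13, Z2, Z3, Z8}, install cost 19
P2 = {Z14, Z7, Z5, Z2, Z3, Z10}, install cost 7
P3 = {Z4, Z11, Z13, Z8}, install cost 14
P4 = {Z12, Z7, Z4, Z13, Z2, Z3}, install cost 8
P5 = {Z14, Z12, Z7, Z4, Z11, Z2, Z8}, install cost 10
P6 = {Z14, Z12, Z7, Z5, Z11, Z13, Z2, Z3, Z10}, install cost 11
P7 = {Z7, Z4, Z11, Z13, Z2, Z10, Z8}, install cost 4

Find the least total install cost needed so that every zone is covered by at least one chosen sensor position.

P6, P7 cover every zone at install cost 11 + 4 = 15.
Any cover uses at least 2 sensor positions; among all covering selections none totals below 15.
Greedy by coverage-per-install cost would pick P7, P2, P4 for 19 — worse than the optimum 15.

15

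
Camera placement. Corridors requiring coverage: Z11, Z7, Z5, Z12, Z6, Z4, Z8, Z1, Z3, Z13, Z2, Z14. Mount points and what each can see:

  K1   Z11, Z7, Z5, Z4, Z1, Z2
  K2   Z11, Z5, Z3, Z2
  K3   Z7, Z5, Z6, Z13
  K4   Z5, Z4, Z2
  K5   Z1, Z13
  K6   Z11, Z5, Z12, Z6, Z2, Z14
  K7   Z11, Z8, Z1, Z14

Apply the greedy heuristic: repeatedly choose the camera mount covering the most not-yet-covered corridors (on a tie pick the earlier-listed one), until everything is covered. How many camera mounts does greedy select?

Pick 1: K1 covers 6 new corridors (Z11, Z7, Z5, Z4, Z1, Z2).
Pick 2: K6 covers 3 new corridors (Z12, Z6, Z14).
Pick 3: K2 covers 1 new corridors (Z3).
Pick 4: K3 covers 1 new corridors (Z13).
Pick 5: K7 covers 1 new corridors (Z8).
Greedy uses 5 camera mounts.

5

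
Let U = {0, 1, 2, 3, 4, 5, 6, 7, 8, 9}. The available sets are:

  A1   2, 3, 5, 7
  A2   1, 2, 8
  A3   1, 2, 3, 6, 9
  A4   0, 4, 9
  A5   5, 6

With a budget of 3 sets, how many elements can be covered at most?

9

Choosing A1, A2, A4 covers {0, 1, 2, 3, 4, 5, 7, 8, 9} — 9 elements.
No choice of 3 sets does better; here 6 is left uncovered.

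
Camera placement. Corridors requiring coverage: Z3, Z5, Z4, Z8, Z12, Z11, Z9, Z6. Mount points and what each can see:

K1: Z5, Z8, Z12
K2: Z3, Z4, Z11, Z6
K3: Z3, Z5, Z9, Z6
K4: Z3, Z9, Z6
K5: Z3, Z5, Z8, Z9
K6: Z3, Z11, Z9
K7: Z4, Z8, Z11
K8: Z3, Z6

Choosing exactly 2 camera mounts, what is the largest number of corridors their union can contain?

Choosing K1, K2 covers {Z3, Z5, Z4, Z8, Z12, Z11, Z6} — 7 corridors.
No choice of 2 camera mounts does better; here Z9 is left uncovered.

7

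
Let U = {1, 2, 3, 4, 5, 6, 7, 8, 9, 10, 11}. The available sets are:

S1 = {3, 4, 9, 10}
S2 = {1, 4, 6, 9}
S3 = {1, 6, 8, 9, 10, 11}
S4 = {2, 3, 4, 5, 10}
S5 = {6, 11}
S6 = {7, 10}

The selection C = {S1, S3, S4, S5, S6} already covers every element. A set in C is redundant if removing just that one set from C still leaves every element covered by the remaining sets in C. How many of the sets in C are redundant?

2

Drop S1: the rest still cover every element — redundant.
Drop S3: 1, 8 uncovered — not redundant.
Drop S4: 2, 5 uncovered — not redundant.
Drop S5: the rest still cover every element — redundant.
Drop S6: 7 uncovered — not redundant.
2 redundant: S1, S5.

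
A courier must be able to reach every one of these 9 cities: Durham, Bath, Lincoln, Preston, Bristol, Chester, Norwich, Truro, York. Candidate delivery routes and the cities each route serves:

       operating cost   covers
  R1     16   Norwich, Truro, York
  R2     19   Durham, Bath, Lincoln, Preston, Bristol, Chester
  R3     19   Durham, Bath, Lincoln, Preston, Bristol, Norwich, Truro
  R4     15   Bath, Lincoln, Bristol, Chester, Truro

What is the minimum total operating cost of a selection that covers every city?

35

R1, R2 cover every city at operating cost 16 + 19 = 35.
Any cover uses at least 2 routes; among all covering selections none totals below 35.
Greedy by coverage-per-operating cost would pick R3, R4, R1 for 50 — worse than the optimum 35.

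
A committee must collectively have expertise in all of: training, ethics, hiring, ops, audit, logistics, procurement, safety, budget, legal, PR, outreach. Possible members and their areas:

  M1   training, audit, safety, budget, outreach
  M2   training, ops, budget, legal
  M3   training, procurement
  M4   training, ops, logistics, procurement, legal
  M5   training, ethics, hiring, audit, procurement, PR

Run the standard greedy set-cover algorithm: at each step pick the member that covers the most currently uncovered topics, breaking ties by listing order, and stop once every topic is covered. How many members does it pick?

3

Pick 1: M5 covers 6 new topics (training, ethics, hiring, audit, procurement, PR).
Pick 2: M1 covers 3 new topics (safety, budget, outreach).
Pick 3: M4 covers 3 new topics (ops, logistics, legal).
Greedy uses 3 members.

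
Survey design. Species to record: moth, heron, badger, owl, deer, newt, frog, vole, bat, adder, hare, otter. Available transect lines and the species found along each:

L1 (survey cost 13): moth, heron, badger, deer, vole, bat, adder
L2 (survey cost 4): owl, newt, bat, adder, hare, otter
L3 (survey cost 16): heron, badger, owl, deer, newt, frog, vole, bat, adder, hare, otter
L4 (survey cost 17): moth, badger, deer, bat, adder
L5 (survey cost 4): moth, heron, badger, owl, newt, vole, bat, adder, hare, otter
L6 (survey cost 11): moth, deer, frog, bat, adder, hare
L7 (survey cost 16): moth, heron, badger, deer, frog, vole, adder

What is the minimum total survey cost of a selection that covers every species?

L5, L6 cover every species at survey cost 4 + 11 = 15.
Any cover uses at least 2 transects; among all covering selections none totals below 15.

15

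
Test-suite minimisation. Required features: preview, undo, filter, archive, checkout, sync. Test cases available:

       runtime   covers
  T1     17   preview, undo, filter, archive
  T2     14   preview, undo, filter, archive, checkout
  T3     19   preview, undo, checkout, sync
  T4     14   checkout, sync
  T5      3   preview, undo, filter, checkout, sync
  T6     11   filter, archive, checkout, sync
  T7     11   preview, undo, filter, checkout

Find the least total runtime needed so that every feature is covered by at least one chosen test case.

T5, T6 cover every feature at runtime 3 + 11 = 14.
Any cover uses at least 2 test cases; among all covering selections none totals below 14.

14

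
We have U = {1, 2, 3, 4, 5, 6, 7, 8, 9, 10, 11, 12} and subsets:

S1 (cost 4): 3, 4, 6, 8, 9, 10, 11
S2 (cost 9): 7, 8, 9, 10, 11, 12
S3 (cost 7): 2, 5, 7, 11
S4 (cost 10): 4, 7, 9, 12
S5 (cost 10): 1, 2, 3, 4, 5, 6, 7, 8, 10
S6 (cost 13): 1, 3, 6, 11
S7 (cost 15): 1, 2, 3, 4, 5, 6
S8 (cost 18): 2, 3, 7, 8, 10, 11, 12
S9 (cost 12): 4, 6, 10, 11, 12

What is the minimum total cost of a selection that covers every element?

19

S2, S5 cover every element at cost 9 + 10 = 19.
Any cover uses at least 2 sets; among all covering selections none totals below 19.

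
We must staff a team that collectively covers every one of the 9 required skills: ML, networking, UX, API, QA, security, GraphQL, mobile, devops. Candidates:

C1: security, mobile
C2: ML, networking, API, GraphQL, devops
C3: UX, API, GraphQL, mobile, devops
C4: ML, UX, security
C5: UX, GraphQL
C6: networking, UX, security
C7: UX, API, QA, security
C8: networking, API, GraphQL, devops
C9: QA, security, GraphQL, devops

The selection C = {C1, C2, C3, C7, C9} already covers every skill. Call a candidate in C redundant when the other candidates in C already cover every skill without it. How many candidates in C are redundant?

4

Drop C1: the rest still cover every skill — redundant.
Drop C2: ML, networking uncovered — not redundant.
Drop C3: the rest still cover every skill — redundant.
Drop C7: the rest still cover every skill — redundant.
Drop C9: the rest still cover every skill — redundant.
4 redundant: C1, C3, C7, C9.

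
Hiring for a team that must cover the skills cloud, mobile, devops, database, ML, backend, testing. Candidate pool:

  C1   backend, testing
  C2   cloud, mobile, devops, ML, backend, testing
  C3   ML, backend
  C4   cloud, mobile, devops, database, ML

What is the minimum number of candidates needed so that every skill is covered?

C1, C4 together cover {cloud, mobile, devops, database, ML, backend, testing} — every skill.
No single candidate contains all 7 skills, so 2 is optimal.

2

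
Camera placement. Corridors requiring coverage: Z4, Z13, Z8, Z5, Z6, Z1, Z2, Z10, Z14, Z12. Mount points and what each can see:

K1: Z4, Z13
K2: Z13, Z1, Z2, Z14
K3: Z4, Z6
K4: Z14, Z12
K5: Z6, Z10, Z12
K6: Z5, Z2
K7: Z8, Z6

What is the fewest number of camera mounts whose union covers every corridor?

5

K1, K2, K5, K6, K7 together cover {Z4, Z13, Z8, Z5, Z6, Z1, Z2, Z10, Z14, Z12} — every corridor.
No 4 of the 7 camera mounts cover everything (all 35 size-4 selections fall short), so 5 is minimum.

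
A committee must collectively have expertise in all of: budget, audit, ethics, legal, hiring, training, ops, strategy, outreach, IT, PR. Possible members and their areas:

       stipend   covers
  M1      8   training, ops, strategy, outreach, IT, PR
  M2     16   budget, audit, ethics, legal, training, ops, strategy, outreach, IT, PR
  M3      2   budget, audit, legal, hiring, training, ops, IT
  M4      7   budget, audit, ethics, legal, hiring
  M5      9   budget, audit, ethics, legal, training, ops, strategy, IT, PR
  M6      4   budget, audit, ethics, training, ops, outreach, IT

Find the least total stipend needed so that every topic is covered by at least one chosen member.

14

M1, M3, M6 cover every topic at stipend 8 + 2 + 4 = 14.
Any cover uses at least 2 members; among all covering selections none totals below 14.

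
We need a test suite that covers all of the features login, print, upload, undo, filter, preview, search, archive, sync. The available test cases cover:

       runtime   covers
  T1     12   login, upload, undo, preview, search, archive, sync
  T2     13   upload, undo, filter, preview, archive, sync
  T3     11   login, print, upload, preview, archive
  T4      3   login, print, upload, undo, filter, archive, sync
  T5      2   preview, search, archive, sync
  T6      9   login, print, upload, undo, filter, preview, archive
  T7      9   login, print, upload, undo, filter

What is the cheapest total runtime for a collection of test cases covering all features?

5

T4, T5 cover every feature at runtime 3 + 2 = 5.
Any cover uses at least 2 test cases; among all covering selections none totals below 5.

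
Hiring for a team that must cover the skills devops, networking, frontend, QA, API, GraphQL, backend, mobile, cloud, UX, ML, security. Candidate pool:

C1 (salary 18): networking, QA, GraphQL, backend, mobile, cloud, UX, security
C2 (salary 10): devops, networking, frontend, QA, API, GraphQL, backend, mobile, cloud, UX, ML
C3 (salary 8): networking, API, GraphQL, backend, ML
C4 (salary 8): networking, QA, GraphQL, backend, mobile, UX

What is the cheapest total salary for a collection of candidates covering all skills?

C1, C2 cover every skill at salary 18 + 10 = 28.
Any cover uses at least 2 candidates; among all covering selections none totals below 28.

28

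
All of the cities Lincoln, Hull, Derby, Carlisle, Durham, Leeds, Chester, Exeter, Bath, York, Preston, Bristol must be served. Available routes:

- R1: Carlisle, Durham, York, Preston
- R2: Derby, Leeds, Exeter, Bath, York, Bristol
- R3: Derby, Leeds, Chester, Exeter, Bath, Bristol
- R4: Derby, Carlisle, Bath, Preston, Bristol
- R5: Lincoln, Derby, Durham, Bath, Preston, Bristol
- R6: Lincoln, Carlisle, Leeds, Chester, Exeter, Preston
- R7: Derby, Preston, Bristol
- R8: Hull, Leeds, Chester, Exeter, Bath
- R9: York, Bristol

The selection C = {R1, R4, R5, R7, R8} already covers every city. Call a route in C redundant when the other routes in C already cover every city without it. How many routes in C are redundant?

2

Drop R1: York uncovered — not redundant.
Drop R4: the rest still cover every city — redundant.
Drop R5: Lincoln uncovered — not redundant.
Drop R7: the rest still cover every city — redundant.
Drop R8: Hull, Leeds, Chester, Exeter uncovered — not redundant.
2 redundant: R4, R7.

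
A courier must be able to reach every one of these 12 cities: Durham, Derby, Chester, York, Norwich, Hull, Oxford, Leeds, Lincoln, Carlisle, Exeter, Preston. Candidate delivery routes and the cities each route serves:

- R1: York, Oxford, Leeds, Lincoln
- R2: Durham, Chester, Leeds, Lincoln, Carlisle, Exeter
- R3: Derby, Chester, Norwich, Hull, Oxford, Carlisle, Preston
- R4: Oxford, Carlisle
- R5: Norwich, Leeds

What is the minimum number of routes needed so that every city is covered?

3

R1, R2, R3 together cover {Durham, Derby, Chester, York, Norwich, Hull, Oxford, Leeds, Lincoln, Carlisle, Exeter, Preston} — every city.
No 2 of the 5 routes cover everything (all 10 pairs fall short), so 3 is minimum.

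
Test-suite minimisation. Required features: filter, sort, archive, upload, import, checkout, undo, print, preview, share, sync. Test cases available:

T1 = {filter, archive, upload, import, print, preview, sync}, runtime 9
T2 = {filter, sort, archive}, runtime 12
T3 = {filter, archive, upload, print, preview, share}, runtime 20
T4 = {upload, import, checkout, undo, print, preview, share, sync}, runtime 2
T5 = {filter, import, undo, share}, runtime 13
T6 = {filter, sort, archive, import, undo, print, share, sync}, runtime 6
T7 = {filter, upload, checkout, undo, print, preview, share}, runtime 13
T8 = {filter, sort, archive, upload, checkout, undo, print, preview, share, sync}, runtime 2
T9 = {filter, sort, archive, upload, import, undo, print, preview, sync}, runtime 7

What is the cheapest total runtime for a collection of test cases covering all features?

T4, T8 cover every feature at runtime 2 + 2 = 4.
Any cover uses at least 2 test cases; among all covering selections none totals below 4.

4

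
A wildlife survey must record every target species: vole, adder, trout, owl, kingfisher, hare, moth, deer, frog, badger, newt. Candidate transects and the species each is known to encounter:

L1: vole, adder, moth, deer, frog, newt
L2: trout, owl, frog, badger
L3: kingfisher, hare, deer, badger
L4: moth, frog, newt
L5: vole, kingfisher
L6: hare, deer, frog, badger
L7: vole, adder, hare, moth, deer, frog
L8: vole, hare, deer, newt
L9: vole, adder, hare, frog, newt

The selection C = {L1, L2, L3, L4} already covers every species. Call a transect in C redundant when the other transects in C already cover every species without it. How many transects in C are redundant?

1

Drop L1: vole, adder uncovered — not redundant.
Drop L2: trout, owl uncovered — not redundant.
Drop L3: kingfisher, hare uncovered — not redundant.
Drop L4: the rest still cover every species — redundant.
1 redundant: L4.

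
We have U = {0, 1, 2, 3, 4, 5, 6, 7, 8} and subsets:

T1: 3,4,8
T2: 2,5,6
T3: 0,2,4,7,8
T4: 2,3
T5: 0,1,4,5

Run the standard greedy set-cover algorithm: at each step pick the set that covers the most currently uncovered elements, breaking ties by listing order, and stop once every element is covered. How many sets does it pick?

Pick 1: T3 covers 5 new elements (0, 2, 4, 7, 8).
Pick 2: T2 covers 2 new elements (5, 6).
Pick 3: T1 covers 1 new elements (3).
Pick 4: T5 covers 1 new elements (1).
Greedy uses 4 sets.

4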